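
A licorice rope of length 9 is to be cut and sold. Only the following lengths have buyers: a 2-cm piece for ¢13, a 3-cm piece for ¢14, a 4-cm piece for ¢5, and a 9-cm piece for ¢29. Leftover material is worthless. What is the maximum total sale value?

53

Let best[k] be the best obtainable value from length k. For each k, try every first piece i and keep the best of price[i] + best[k−i].
best[1] = 0
best[2] = 13
best[3] = max(13+0, 14+0) = 14
best[4] = max(13+13, 14+0, 5+0) = 26
best[5] = max(13+14, 14+13, 5+0) = 27
best[6] = max(13+26, 14+14, 5+13) = 39
best[7] = max(13+27, 14+26, 5+14) = 40
best[8] = max(13+39, 14+27, 5+26) = 52
best[9] = max(13+40, 14+39, 5+27, 29+0) = 53
One optimal cutting: 3 + 2 + 2 + 2 → ¢53.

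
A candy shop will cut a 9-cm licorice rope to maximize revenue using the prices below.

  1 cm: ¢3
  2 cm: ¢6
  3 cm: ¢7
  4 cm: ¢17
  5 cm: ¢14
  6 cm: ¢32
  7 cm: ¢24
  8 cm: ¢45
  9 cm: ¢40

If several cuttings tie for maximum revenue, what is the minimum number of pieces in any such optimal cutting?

Build r[k] bottom-up: r[k] = max over allowed piece i of (p[i] + r[k−i]).
r[1] = 3
r[2] = 6  (first piece 1, then r[1]=3)
r[3] = 9  (first piece 1, then r[2]=6)
r[4] = 17
r[5] = 20  (first piece 1, then r[4]=17)
r[6] = 32
r[7] = 35  (first piece 1, then r[6]=32)
r[8] = 45
r[9] = 48  (first piece 1, then r[8]=45)
Maximum revenue is ¢48.
Now minimize piece count subject to staying optimal: for each k, pieces[k] = 1 + min over i with p[i]+r[k−i]=r[k] of pieces[k−i].
pieces[6] = 1
pieces[7] = 2
pieces[8] = 1
pieces[9] = 2

2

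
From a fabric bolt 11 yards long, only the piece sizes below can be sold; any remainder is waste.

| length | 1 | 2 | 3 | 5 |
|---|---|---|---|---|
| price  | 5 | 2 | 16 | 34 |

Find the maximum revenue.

73

Let best[k] be the best obtainable value from length k. For each k, try every first piece i and keep the best of price[i] + best[k−i].
best[1] = 5
best[2] = 10  (first piece 1, then best[1]=5)
best[3] = 16
best[4] = 21  (first piece 1, then best[3]=16)
best[5] = 34
best[6] = 39  (first piece 1, then best[5]=34)
best[7] = 44  (first piece 1, then best[6]=39)
best[8] = 50  (first piece 3, then best[5]=34)
best[9] = 55  (first piece 1, then best[8]=50)
best[10] = 68  (first piece 5, then best[5]=34)
best[11] = 73  (first piece 1, then best[10]=68)
One optimal cutting: 5 + 5 + 1 → $73.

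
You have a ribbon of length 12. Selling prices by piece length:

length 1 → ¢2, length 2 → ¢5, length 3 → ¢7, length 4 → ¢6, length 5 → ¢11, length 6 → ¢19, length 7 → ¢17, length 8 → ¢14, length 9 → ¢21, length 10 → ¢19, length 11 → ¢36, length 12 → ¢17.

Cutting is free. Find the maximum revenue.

38

Build r[k] bottom-up: r[k] = max over allowed piece i of (p[i] + r[k−i]).
r[1] = 2
r[2] = max(2+2, 5+0) = 5
r[3] = max(2+5, 5+2, 7+0) = 7
r[4] = max(2+7, 5+5, 7+2, 6+0) = 10
r[5] = max(2+10, 5+7, 7+5, 6+2, 11+0) = 12
r[6] = max(2+12, 5+10, 7+7, 6+5, 11+2, 19+0) = 19
r[7] = max(2+19, 5+12, 7+10, …, 19+2, 17+0) = 21
r[8] = max(2+21, 5+19, 7+12, …, 17+2, 14+0) = 24
r[9] = max(2+24, 5+21, 7+19, …, 14+2, 21+0) = 26
r[10] = max(2+26, 5+24, 7+21, …, 21+2, 19+0) = 29
r[11] = max(2+29, 5+26, 7+24, …, 19+2, 36+0) = 36
r[12] = max(2+36, 5+29, 7+26, …, 36+2, 17+0) = 38
One optimal cutting: 11 + 1 → ¢36 + ¢2 = ¢38.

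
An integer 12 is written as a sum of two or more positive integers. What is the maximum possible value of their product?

Let m[k] be the best product for length k (with at least one cut). For each first piece i, the rest contributes max(k−i, m[k−i]).
m[2] = 1*max(1,0) = 1*1 = 1
m[3] = 1*max(2,1) = 1*2 = 2
m[4] = 2*max(2,1) = 2*2 = 4
m[5] = 2*max(3,2) = 2*3 = 6
m[6] = 3*max(3,2) = 3*3 = 9
m[7] = 2*max(5,6) = 2*6 = 12
m[8] = 2*max(6,9) = 2*9 = 18
m[9] = 3*max(6,9) = 3*9 = 27
m[10] = 2*max(8,18) = 2*18 = 36
m[11] = 2*max(9,27) = 2*27 = 54
m[12] = 3*max(9,27) = 3*27 = 81
One optimal split: 3 + 3 + 3 + 3; product 3*3*3*3 = 81.

81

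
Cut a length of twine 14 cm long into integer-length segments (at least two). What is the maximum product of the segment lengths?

162

Fill m[k] for k=2..14: at each k try every first piece i and multiply by the better of (k−i) uncut or m[k−i].
m[2] = 1·max(1,0) = 1·1 = 1
m[3] = 1·max(2,1) = 1·2 = 2
m[4] = 2·max(2,1) = 2·2 = 4
m[5] = 2·max(3,2) = 2·3 = 6
m[6] = 3·max(3,2) = 3·3 = 9
m[7] = 2·max(5,6) = 2·6 = 12
m[8] = 2·max(6,9) = 2·9 = 18
m[9] = 3·max(6,9) = 3·9 = 27
m[10] = 2·max(8,18) = 2·18 = 36
m[11] = 2·max(9,27) = 2·27 = 54
m[12] = 3·max(9,27) = 3·27 = 81
m[13] = 2·max(11,54) = 2·54 = 108
m[14] = 2·max(12,81) = 2·81 = 162
One optimal split: 3 + 3 + 3 + 3 + 2; product 3·3·3·3·2 = 162.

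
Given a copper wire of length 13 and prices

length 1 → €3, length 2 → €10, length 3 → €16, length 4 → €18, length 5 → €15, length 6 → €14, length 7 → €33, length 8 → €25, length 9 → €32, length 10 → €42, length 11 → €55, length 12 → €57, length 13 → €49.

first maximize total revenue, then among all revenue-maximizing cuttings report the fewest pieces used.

5

Let r[k] be the best obtainable value from length k. For each k, try every first piece i and keep the best of price[i] + r[k−i].
r[1] = 3
r[2] = max(3+3, 10+0) = 10
r[3] = max(3+10, 10+3, 16+0) = 16
r[4] = max(3+16, 10+10, 16+3, 18+0) = 20
r[5] = max(3+20, 10+16, 16+10, 18+3, 15+0) = 26
r[6] = max(3+26, 10+20, 16+16, 18+10, 15+3, 14+0) = 32
r[7] = max(3+32, 10+26, 16+20, …, 14+3, 33+0) = 36
r[8] = max(3+36, 10+32, 16+26, …, 33+3, 25+0) = 42
r[9] = max(3+42, 10+36, 16+32, …, 25+3, 32+0) = 48
r[10] = max(3+48, 10+42, 16+36, …, 32+3, 42+0) = 52
r[11] = max(3+52, 10+48, 16+42, …, 42+3, 55+0) = 58
r[12] = max(3+58, 10+52, 16+48, …, 55+3, 57+0) = 64
r[13] = max(3+64, 10+58, 16+52, …, 57+3, 49+0) = 68
Maximum revenue is €68.
Now minimize piece count subject to staying optimal: for each k, pieces[k] = 1 + min over i with p[i]+r[k−i]=r[k] of pieces[k−i].
pieces[10] = 4
pieces[11] = 4
pieces[12] = 4
pieces[13] = 5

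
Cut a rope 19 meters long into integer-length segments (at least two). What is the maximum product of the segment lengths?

Define f[k] = max over 1≤i<k of i · max(k−i, f[k−i]); the inner max lets the remainder stay uncut if that's better.
f[2] = 1×max(1,0) = 1×1 = 1
f[3] = 1×max(2,1) = 1×2 = 2
f[4] = 2×max(2,1) = 2×2 = 4
f[5] = 2×max(3,2) = 2×3 = 6
f[6] = 3×max(3,2) = 3×3 = 9
f[7] = 2×max(5,6) = 2×6 = 12
f[8] = 2×max(6,9) = 2×9 = 18
f[9] = 3×max(6,9) = 3×9 = 27
f[10] = 2×max(8,18) = 2×18 = 36
f[11] = 2×max(9,27) = 2×27 = 54
f[12] = 3×max(9,27) = 3×27 = 81
f[13] = 2×max(11,54) = 2×54 = 108
f[14] = 2×max(12,81) = 2×81 = 162
f[15] = 3×max(12,81) = 3×81 = 243
f[16] = 2×max(14,162) = 2×162 = 324
f[17] = 2×max(15,243) = 2×243 = 486
f[18] = 3×max(15,243) = 3×243 = 729
f[19] = 2×max(17,486) = 2×486 = 972
One optimal split: 3 + 3 + 3 + 3 + 3 + 2 + 2; product 3×3×3×3×3×2×2 = 972.

972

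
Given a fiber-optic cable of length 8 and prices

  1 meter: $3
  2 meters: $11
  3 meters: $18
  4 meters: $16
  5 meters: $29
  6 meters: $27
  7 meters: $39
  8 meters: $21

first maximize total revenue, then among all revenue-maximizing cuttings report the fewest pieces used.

2

Consider every possible first cut. r[k] is the best of p[i]+r[k−i] over all sellable i≤k.
r[1] = 3
r[2] = 11
r[3] = 18
r[4] = 22  (first piece 2, then r[2]=11)
r[5] = 29  (first piece 2, then r[3]=18)
r[6] = 36  (first piece 3, then r[3]=18)
r[7] = 40  (first piece 2, then r[5]=29)
r[8] = 47  (first piece 2, then r[6]=36)
Maximum revenue is $47.
Now minimize piece count subject to staying optimal: for each k, pieces[k] = 1 + min over i with p[i]+r[k−i]=r[k] of pieces[k−i].
pieces[5] = 1
pieces[6] = 2
pieces[7] = 2
pieces[8] = 2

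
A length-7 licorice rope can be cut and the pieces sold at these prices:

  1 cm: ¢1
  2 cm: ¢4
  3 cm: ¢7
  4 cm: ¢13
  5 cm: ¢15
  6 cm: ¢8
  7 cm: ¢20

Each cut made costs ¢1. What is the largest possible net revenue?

Build v[k] bottom-up: v[k] = max over allowed piece i of (p[i] + v[k−i]) − 1 per cut.
v[1] = 1
v[2] = 4
v[3] = 7
v[4] = 13
v[5] = 15
v[6] = 16  (first piece 2, then v[4]=13)
v[7] = 20
Best is to make no cuts and sell whole for ¢20.

20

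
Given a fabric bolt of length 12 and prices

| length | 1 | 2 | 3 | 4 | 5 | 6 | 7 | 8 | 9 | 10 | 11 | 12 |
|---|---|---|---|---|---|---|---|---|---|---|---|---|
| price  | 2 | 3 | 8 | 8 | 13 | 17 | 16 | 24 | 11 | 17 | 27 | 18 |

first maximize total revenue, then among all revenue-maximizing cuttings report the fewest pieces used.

Let r[k] be the best obtainable value from length k. For each k, try every first piece i and keep the best of price[i] + r[k−i].
r[1] = 2
r[2] = 4  (first piece 1, then r[1]=2)
r[3] = 8
r[4] = 10  (first piece 1, then r[3]=8)
r[5] = 13
r[6] = 17
r[7] = 19  (first piece 1, then r[6]=17)
r[8] = 24
r[9] = 26  (first piece 1, then r[8]=24)
r[10] = 28  (first piece 1, then r[9]=26)
r[11] = 32  (first piece 3, then r[8]=24)
r[12] = 34  (first piece 1, then r[11]=32)
Maximum revenue is $34.
Now minimize piece count subject to staying optimal: for each k, pieces[k] = 1 + min over i with p[i]+r[k−i]=r[k] of pieces[k−i].
pieces[9] = 2
pieces[10] = 3
pieces[11] = 2
pieces[12] = 2

2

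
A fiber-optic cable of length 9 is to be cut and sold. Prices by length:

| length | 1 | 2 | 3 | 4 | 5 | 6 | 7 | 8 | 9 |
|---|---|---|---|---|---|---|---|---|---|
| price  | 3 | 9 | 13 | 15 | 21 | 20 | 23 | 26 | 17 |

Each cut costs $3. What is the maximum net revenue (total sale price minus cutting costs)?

33

Let r[k] be the best obtainable value from length k. For each k, try every first piece i and keep the best of price[i] + r[k−i] minus the 3 cut fee when i<k.
r[1] = 3
r[2] = 9
r[3] = 13
r[4] = 15  (first piece 2, then r[2]=9)
r[5] = 21
r[6] = 23  (first piece 3, then r[3]=13)
r[7] = 27  (first piece 2, then r[5]=21)
r[8] = 31  (first piece 3, then r[5]=21)
r[9] = 33  (first piece 2, then r[7]=27)
One optimal plan: pieces 5 + 2 + 2 (2 cuts) → $39 − $6 = $33.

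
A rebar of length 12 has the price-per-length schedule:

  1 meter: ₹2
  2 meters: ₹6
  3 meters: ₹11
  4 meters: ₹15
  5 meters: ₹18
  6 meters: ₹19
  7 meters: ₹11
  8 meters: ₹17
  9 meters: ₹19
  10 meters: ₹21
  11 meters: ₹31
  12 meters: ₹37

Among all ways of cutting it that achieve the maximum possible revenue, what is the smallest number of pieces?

Consider every possible first cut. r[k] is the best of p[i]+r[k−i] over all sellable i≤k.
r[1] = 2
r[2] = 6
r[3] = 11
r[4] = 15
r[5] = 18
r[6] = 22  (first piece 3, then r[3]=11)
r[7] = 26  (first piece 3, then r[4]=15)
r[8] = 30  (first piece 4, then r[4]=15)
r[9] = 33  (first piece 3, then r[6]=22)
r[10] = 37  (first piece 3, then r[7]=26)
r[11] = 41  (first piece 3, then r[8]=30)
r[12] = 45  (first piece 4, then r[8]=30)
Maximum revenue is ₹45.
Now minimize piece count subject to staying optimal: for each k, pieces[k] = 1 + min over i with p[i]+r[k−i]=r[k] of pieces[k−i].
pieces[9] = 2
pieces[10] = 3
pieces[11] = 3
pieces[12] = 3

3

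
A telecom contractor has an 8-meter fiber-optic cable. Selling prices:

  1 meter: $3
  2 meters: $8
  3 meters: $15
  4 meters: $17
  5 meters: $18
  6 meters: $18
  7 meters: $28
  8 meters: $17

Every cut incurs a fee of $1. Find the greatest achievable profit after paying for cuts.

Let net[k] be the best obtainable value from length k. For each k, try every first piece i and keep the best of price[i] + net[k−i] minus the 1 cut fee when i<k.
net[1] = 3
net[2] = max(3+3-1, 8+0) = 8
net[3] = max(3+8-1, 8+3-1, 15+0) = 15
net[4] = max(3+15-1, 8+8-1, 15+3-1, 17+0) = 17
net[5] = max(3+17-1, 8+15-1, 15+8-1, 17+3-1, 18+0) = 22
net[6] = max(3+22-1, 8+17-1, 15+15-1, 17+8-1, 18+3-1, 18+0) = 29
net[7] = max(3+29-1, 8+22-1, 15+17-1, …, 18+3-1, 28+0) = 31
net[8] = max(3+31-1, 8+29-1, 15+22-1, …, 28+3-1, 17+0) = 36
One optimal plan: pieces 3 + 3 + 2 (2 cuts) → $38 − $2 = $36.

36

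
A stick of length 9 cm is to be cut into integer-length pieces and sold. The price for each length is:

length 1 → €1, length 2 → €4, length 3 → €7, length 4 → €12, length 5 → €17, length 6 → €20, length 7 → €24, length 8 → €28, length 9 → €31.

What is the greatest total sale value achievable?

31

Consider every possible first cut. r[k] is the best of p[i]+r[k−i] over all sellable i≤k.
r[1] = 1
r[2] = max(1+1, 4+0) = 4
r[3] = max(1+4, 4+1, 7+0) = 7
r[4] = max(1+7, 4+4, 7+1, 12+0) = 12
r[5] = max(1+12, 4+7, 7+4, 12+1, 17+0) = 17
r[6] = max(1+17, 4+12, 7+7, 12+4, 17+1, 20+0) = 20
r[7] = max(1+20, 4+17, 7+12, …, 20+1, 24+0) = 24
r[8] = max(1+24, 4+20, 7+17, …, 24+1, 28+0) = 28
r[9] = max(1+28, 4+24, 7+20, …, 28+1, 31+0) = 31
Best is to sell the whole 9-cm piece uncut for €31.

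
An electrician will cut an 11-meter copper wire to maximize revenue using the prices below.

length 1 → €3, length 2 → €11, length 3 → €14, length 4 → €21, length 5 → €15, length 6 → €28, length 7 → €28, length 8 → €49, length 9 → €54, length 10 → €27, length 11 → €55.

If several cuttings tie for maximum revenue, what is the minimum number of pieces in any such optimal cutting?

Consider every possible first cut. r[k] is the best of p[i]+r[k−i] over all sellable i≤k.
r[1] = 3
r[2] = 11
r[3] = 14  (first piece 1, then r[2]=11)
r[4] = 22  (first piece 2, then r[2]=11)
r[5] = 25  (first piece 1, then r[4]=22)
r[6] = 33  (first piece 2, then r[4]=22)
r[7] = 36  (first piece 1, then r[6]=33)
r[8] = 49
r[9] = 54
r[10] = 60  (first piece 2, then r[8]=49)
r[11] = 65  (first piece 2, then r[9]=54)
Maximum revenue is €65.
Now minimize piece count subject to staying optimal: for each k, pieces[k] = 1 + min over i with p[i]+r[k−i]=r[k] of pieces[k−i].
pieces[8] = 1
pieces[9] = 1
pieces[10] = 2
pieces[11] = 2

2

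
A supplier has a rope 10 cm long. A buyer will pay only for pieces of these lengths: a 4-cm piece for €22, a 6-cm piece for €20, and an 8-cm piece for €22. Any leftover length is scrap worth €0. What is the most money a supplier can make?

Consider every possible first cut. f[k] is the best of p[i]+f[k−i] over all sellable i≤k.
f[1] = 0
f[2] = 0
f[3] = 0
f[4] = 22
f[5] = 22
f[6] = 22
f[7] = 22
f[8] = 44  (first piece 4, then f[4]=22)
f[9] = 44
f[10] = 44
One optimal cutting: pieces 4 + 4 with 2 cm of scrap → €44.

44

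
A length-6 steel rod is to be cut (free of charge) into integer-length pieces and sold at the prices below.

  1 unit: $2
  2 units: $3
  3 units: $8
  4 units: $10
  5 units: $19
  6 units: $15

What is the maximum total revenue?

Let R[k] be the best obtainable value from length k. For each k, try every first piece i and keep the best of price[i] + R[k−i].
R[1] = 2
R[2] = max(2+2, 3+0) = 4
R[3] = max(2+4, 3+2, 8+0) = 8
R[4] = max(2+8, 3+4, 8+2, 10+0) = 10
R[5] = max(2+10, 3+8, 8+4, 10+2, 19+0) = 19
R[6] = max(2+19, 3+10, 8+8, 10+4, 19+2, 15+0) = 21
One optimal cutting: 5 + 1 → $19 + $2 = $21.

21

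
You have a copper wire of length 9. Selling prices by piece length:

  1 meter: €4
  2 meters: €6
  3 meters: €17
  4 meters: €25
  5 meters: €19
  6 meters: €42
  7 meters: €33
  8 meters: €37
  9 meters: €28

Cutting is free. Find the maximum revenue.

Consider every possible first cut. r[k] is the best of p[i]+r[k−i] over all sellable i≤k.
r[1] = 4
r[2] = 8  (first piece 1, then r[1]=4)
r[3] = 17
r[4] = 25
r[5] = 29  (first piece 1, then r[4]=25)
r[6] = 42
r[7] = 46  (first piece 1, then r[6]=42)
r[8] = 50  (first piece 1, then r[7]=46)
r[9] = 59  (first piece 3, then r[6]=42)
One optimal cutting: 6 + 3 → €42 + €17 = €59.

59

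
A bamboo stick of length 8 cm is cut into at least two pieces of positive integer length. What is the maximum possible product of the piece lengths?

18

Fill prod[k] for k=2..8: at each k try every first piece i and multiply by the better of (k−i) uncut or prod[k−i].
prod[2] = 1*max(1,0) = 1*1 = 1
prod[3] = 1*max(2,1) = 1*2 = 2
prod[4] = 2*max(2,1) = 2*2 = 4
prod[5] = 2*max(3,2) = 2*3 = 6
prod[6] = 3*max(3,2) = 3*3 = 9
prod[7] = 2*max(5,6) = 2*6 = 12
prod[8] = 2*max(6,9) = 2*9 = 18
One optimal split: 3 + 3 + 2; product 3*3*2 = 18.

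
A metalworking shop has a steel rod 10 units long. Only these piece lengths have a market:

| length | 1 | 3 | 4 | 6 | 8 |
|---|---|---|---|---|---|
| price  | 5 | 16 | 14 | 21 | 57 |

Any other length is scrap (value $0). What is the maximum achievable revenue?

Consider every possible first cut. f[k] is the best of p[i]+f[k−i] over all sellable i≤k.
f[1] = 5
f[2] = 10  (first piece 1, then f[1]=5)
f[3] = max(5+10, 16+0) = 16
f[4] = max(5+16, 16+5, 14+0) = 21
f[5] = max(5+21, 16+10, 14+5) = 26
f[6] = max(5+26, 16+16, 14+10, 21+0) = 32
f[7] = max(5+32, 16+21, 14+16, 21+5) = 37
f[8] = max(5+37, 16+26, 14+21, 21+10, 57+0) = 57
f[9] = max(5+57, 16+32, 14+26, 21+16, 57+5) = 62
f[10] = max(5+62, 16+37, 14+32, 21+21, 57+10) = 67
One optimal cutting: 8 + 1 + 1 → $67.

67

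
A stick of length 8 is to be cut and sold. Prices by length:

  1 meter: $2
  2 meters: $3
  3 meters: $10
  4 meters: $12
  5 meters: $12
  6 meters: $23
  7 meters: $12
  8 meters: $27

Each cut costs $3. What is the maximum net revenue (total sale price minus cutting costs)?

Consider every possible first cut. r[k] is the best of p[i]+r[k−i] over all sellable i≤k, charging 3 whenever i<k.
r[1] = 2
r[2] = max(2+2-3, 3+0) = 3
r[3] = max(2+3-3, 3+2-3, 10+0) = 10
r[4] = max(2+10-3, 3+3-3, 10+2-3, 12+0) = 12
r[5] = max(2+12-3, 3+10-3, 10+3-3, 12+2-3, 12+0) = 12
r[6] = max(2+12-3, 3+12-3, 10+10-3, 12+3-3, 12+2-3, 23+0) = 23
r[7] = max(2+23-3, 3+12-3, 10+12-3, …, 23+2-3, 12+0) = 22
r[8] = max(2+22-3, 3+23-3, 10+12-3, …, 12+2-3, 27+0) = 27
Best is to make no cuts and sell whole for $27.

27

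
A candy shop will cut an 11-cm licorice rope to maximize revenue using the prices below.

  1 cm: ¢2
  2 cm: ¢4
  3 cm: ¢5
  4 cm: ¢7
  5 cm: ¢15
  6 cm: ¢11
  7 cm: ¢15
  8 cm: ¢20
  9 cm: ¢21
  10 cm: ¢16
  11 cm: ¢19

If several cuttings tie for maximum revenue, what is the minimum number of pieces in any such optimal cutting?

3

Build r[k] bottom-up: r[k] = max over allowed piece i of (p[i] + r[k−i]).
r[1] = 2
r[2] = 4  (first piece 1, then r[1]=2)
r[3] = 6  (first piece 1, then r[2]=4)
r[4] = 8  (first piece 1, then r[3]=6)
r[5] = 15
r[6] = 17  (first piece 1, then r[5]=15)
r[7] = 19  (first piece 1, then r[6]=17)
r[8] = 21  (first piece 1, then r[7]=19)
r[9] = 23  (first piece 1, then r[8]=21)
r[10] = 30  (first piece 5, then r[5]=15)
r[11] = 32  (first piece 1, then r[10]=30)
Maximum revenue is ¢32.
Now minimize piece count subject to staying optimal: for each k, pieces[k] = 1 + min over i with p[i]+r[k−i]=r[k] of pieces[k−i].
pieces[8] = 3
pieces[9] = 3
pieces[10] = 2
pieces[11] = 3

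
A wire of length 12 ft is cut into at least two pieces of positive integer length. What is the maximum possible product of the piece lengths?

Define m[k] = max over 1≤i<k of i · max(k−i, m[k−i]); the inner max lets the remainder stay uncut if that's better.
m[2] = 1·max(1,0) = 1·1 = 1
m[3] = max(1·2, 2·1) = 2
m[4] = max(1·3, 2·2, 3·1) = 4
m[5] = max(1·4, 2·3, 3·2, 4·1) = 6
m[6] = max(1·6, 2·4, 3·3, 4·2, 5·1) = 9
m[7] = max(1·9, 2·6, 3·4, 4·3, 5·2, 6·1) = 12
m[8] = max(1·12, 2·9, 3·6, …, 6·2, 7·1) = 18
m[9] = max(1·18, 2·12, 3·9, …, 7·2, 8·1) = 27
m[10] = max(1·27, 2·18, 3·12, …, 8·2, 9·1) = 36
m[11] = max(1·36, 2·27, 3·18, …, 9·2, 10·1) = 54
m[12] = max(1·54, 2·36, 3·27, …, 10·2, 11·1) = 81
One optimal split: 3 + 3 + 3 + 3; product 3·3·3·3 = 81.

81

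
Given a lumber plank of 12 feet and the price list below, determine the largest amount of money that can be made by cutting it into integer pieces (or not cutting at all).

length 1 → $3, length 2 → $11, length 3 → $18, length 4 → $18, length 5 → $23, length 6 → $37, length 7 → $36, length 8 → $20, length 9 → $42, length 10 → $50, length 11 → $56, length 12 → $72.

Build R[k] bottom-up: R[k] = max over allowed piece i of (p[i] + R[k−i]).
R[1] = 3
R[2] = max(3+3, 11+0) = 11
R[3] = max(3+11, 11+3, 18+0) = 18
R[4] = max(3+18, 11+11, 18+3, 18+0) = 22
R[5] = max(3+22, 11+18, 18+11, 18+3, 23+0) = 29
R[6] = max(3+29, 11+22, 18+18, 18+11, 23+3, 37+0) = 37
R[7] = max(3+37, 11+29, 18+22, …, 37+3, 36+0) = 40
R[8] = max(3+40, 11+37, 18+29, …, 36+3, 20+0) = 48
R[9] = max(3+48, 11+40, 18+37, …, 20+3, 42+0) = 55
R[10] = max(3+55, 11+48, 18+40, …, 42+3, 50+0) = 59
R[11] = max(3+59, 11+55, 18+48, …, 50+3, 56+0) = 66
R[12] = max(3+66, 11+59, 18+55, …, 56+3, 72+0) = 74
One optimal cutting: 6 + 6 → $37 + $37 = $74.

74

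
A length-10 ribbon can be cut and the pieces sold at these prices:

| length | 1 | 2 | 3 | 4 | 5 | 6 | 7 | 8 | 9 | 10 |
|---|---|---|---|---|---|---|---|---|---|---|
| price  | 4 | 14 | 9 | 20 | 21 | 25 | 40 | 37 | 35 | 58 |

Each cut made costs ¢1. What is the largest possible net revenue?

66

Consider every possible first cut. v[k] is the best of p[i]+v[k−i] over all sellable i≤k, charging 1 whenever i<k.
v[1] = 4
v[2] = max(4+4-1, 14+0) = 14
v[3] = max(4+14-1, 14+4-1, 9+0) = 17
v[4] = max(4+17-1, 14+14-1, 9+4-1, 20+0) = 27
v[5] = max(4+27-1, 14+17-1, 9+14-1, 20+4-1, 21+0) = 30
v[6] = max(4+30-1, 14+27-1, 9+17-1, 20+14-1, 21+4-1, 25+0) = 40
v[7] = max(4+40-1, 14+30-1, 9+27-1, …, 25+4-1, 40+0) = 43
v[8] = max(4+43-1, 14+40-1, 9+30-1, …, 40+4-1, 37+0) = 53
v[9] = max(4+53-1, 14+43-1, 9+40-1, …, 37+4-1, 35+0) = 56
v[10] = max(4+56-1, 14+53-1, 9+43-1, …, 35+4-1, 58+0) = 66
One optimal plan: pieces 2 + 2 + 2 + 2 + 2 (4 cuts) → ¢70 − ¢4 = ¢66.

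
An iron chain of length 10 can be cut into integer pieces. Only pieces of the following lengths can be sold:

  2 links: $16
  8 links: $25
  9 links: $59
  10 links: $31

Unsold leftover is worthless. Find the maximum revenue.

80

Let best[k] be the best obtainable value from length k. For each k, try every first piece i and keep the best of price[i] + best[k−i].
best[1] = 0
best[2] = 16
best[3] = 16
best[4] = 32  (first piece 2, then best[2]=16)
best[5] = 32
best[6] = 48  (first piece 2, then best[4]=32)
best[7] = 48
best[8] = 64  (first piece 2, then best[6]=48)
best[9] = 64
best[10] = 80  (first piece 2, then best[8]=64)
One optimal cutting: 2 + 2 + 2 + 2 + 2 → $80.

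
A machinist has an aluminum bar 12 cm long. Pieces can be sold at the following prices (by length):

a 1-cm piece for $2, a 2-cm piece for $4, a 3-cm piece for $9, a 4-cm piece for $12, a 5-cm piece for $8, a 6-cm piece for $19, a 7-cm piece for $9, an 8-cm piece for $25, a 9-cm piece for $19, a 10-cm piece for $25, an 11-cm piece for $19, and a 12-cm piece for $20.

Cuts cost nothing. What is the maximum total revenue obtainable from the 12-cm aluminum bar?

38

Consider every possible first cut. best[k] is the best of p[i]+best[k−i] over all sellable i≤k.
best[1] = 2
best[2] = max(2+2, 4+0) = 4
best[3] = max(2+4, 4+2, 9+0) = 9
best[4] = max(2+9, 4+4, 9+2, 12+0) = 12
best[5] = max(2+12, 4+9, 9+4, 12+2, 8+0) = 14
best[6] = max(2+14, 4+12, 9+9, 12+4, 8+2, 19+0) = 19
best[7] = max(2+19, 4+14, 9+12, …, 19+2, 9+0) = 21
best[8] = max(2+21, 4+19, 9+14, …, 9+2, 25+0) = 25
best[9] = max(2+25, 4+21, 9+19, …, 25+2, 19+0) = 28
best[10] = max(2+28, 4+25, 9+21, …, 19+2, 25+0) = 31
best[11] = max(2+31, 4+28, 9+25, …, 25+2, 19+0) = 34
best[12] = max(2+34, 4+31, 9+28, …, 19+2, 20+0) = 38
One optimal cutting: 6 + 6 → $19 + $19 = $38.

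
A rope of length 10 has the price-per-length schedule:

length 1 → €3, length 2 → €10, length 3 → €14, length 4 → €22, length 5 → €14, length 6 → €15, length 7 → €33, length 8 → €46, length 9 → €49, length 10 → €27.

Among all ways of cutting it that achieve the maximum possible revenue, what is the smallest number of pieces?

2

Let r[k] be the best obtainable value from length k. For each k, try every first piece i and keep the best of price[i] + r[k−i].
r[1] = 3
r[2] = max(3+3, 10+0) = 10
r[3] = max(3+10, 10+3, 14+0) = 14
r[4] = max(3+14, 10+10, 14+3, 22+0) = 22
r[5] = max(3+22, 10+14, 14+10, 22+3, 14+0) = 25
r[6] = max(3+25, 10+22, 14+14, 22+10, 14+3, 15+0) = 32
r[7] = max(3+32, 10+25, 14+22, …, 15+3, 33+0) = 36
r[8] = max(3+36, 10+32, 14+25, …, 33+3, 46+0) = 46
r[9] = max(3+46, 10+36, 14+32, …, 46+3, 49+0) = 49
r[10] = max(3+49, 10+46, 14+36, …, 49+3, 27+0) = 56
Maximum revenue is €56.
Now minimize piece count subject to staying optimal: for each k, pieces[k] = 1 + min over i with p[i]+r[k−i]=r[k] of pieces[k−i].
pieces[7] = 2
pieces[8] = 1
pieces[9] = 1
pieces[10] = 2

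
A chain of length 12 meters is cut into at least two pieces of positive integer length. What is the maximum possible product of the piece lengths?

81

Define m[k] = max over 1≤i<k of i · max(k−i, m[k−i]); the inner max lets the remainder stay uncut if that's better.
m[2] = 1*max(1,0) = 1*1 = 1
m[3] = 1*max(2,1) = 1*2 = 2
m[4] = 2*max(2,1) = 2*2 = 4
m[5] = 2*max(3,2) = 2*3 = 6
m[6] = 3*max(3,2) = 3*3 = 9
m[7] = 2*max(5,6) = 2*6 = 12
m[8] = 2*max(6,9) = 2*9 = 18
m[9] = 3*max(6,9) = 3*9 = 27
m[10] = 2*max(8,18) = 2*18 = 36
m[11] = 2*max(9,27) = 2*27 = 54
m[12] = 3*max(9,27) = 3*27 = 81
One optimal split: 3 + 3 + 3 + 3; product 3*3*3*3 = 81.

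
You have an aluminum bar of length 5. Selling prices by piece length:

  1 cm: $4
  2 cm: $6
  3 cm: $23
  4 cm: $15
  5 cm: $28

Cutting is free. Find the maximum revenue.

Consider every possible first cut. v[k] is the best of p[i]+v[k−i] over all sellable i≤k.
v[1] = 4
v[2] = max(4+4, 6+0) = 8
v[3] = max(4+8, 6+4, 23+0) = 23
v[4] = max(4+23, 6+8, 23+4, 15+0) = 27
v[5] = max(4+27, 6+23, 23+8, 15+4, 28+0) = 31
One optimal cutting: 3 + 1 + 1 → $23 + $4 + $4 = $31.

31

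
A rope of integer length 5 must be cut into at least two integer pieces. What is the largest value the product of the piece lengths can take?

Let f[k] be the best product for length k (with at least one cut). For each first piece i, the rest contributes max(k−i, f[k−i]).
f[2] = 1×max(1,0) = 1×1 = 1
f[3] = 1×max(2,1) = 1×2 = 2
f[4] = 2×max(2,1) = 2×2 = 4
f[5] = 2×max(3,2) = 2×3 = 6
One optimal split: 3 + 2; product 3×2 = 6.

6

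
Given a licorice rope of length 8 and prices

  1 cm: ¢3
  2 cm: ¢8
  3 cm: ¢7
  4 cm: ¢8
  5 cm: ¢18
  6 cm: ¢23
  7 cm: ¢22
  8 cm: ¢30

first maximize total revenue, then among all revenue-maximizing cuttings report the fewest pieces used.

Consider every possible first cut. r[k] is the best of p[i]+r[k−i] over all sellable i≤k.
r[1] = 3
r[2] = 8
r[3] = 11  (first piece 1, then r[2]=8)
r[4] = 16  (first piece 2, then r[2]=8)
r[5] = 19  (first piece 1, then r[4]=16)
r[6] = 24  (first piece 2, then r[4]=16)
r[7] = 27  (first piece 1, then r[6]=24)
r[8] = 32  (first piece 2, then r[6]=24)
Maximum revenue is ¢32.
Now minimize piece count subject to staying optimal: for each k, pieces[k] = 1 + min over i with p[i]+r[k−i]=r[k] of pieces[k−i].
pieces[5] = 3
pieces[6] = 3
pieces[7] = 4
pieces[8] = 4

4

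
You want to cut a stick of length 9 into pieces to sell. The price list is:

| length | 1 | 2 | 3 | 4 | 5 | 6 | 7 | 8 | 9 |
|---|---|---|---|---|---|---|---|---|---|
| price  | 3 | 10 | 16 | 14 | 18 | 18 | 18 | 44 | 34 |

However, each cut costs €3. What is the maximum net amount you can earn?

44

Build net[k] bottom-up: net[k] = max over allowed piece i of (p[i] + net[k−i]) − 3 per cut.
net[1] = 3
net[2] = 10
net[3] = 16
net[4] = 17  (first piece 2, then net[2]=10)
net[5] = 23  (first piece 2, then net[3]=16)
net[6] = 29  (first piece 3, then net[3]=16)
net[7] = 30  (first piece 2, then net[5]=23)
net[8] = 44
net[9] = 44  (first piece 1, then net[8]=44)
One optimal plan: pieces 8 + 1 (1 cut) → €47 − €3 = €44.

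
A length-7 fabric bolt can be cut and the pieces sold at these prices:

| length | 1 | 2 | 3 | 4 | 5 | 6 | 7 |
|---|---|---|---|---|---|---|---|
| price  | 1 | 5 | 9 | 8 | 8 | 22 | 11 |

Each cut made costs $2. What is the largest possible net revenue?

Build r[k] bottom-up: r[k] = max over allowed piece i of (p[i] + r[k−i]) − 2 per cut.
r[1] = 1
r[2] = max(1+1-2, 5+0) = 5
r[3] = max(1+5-2, 5+1-2, 9+0) = 9
r[4] = max(1+9-2, 5+5-2, 9+1-2, 8+0) = 8
r[5] = max(1+8-2, 5+9-2, 9+5-2, 8+1-2, 8+0) = 12
r[6] = max(1+12-2, 5+8-2, 9+9-2, 8+5-2, 8+1-2, 22+0) = 22
r[7] = max(1+22-2, 5+12-2, 9+8-2, …, 22+1-2, 11+0) = 21
One optimal plan: pieces 6 + 1 (1 cut) → $23 − $2 = $21.

21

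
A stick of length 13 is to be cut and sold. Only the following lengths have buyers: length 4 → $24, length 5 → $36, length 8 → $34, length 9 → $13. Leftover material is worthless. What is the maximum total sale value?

Consider every possible first cut. best[k] is the best of p[i]+best[k−i] over all sellable i≤k.
best[1] = 0
best[2] = 0
best[3] = 0
best[4] = 24
best[5] = 36
best[6] = 36
best[7] = 36
best[8] = 48  (first piece 4, then best[4]=24)
best[9] = 60  (first piece 4, then best[5]=36)
best[10] = 72  (first piece 5, then best[5]=36)
best[11] = 72
best[12] = 72
best[13] = 84  (first piece 4, then best[9]=60)
One optimal cutting: 5 + 4 + 4 → $84.

84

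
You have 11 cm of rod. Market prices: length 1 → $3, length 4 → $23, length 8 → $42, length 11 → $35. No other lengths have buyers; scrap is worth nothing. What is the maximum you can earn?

55

Consider every possible first cut. best[k] is the best of p[i]+best[k−i] over all sellable i≤k.
best[1] = 3
best[2] = 6  (first piece 1, then best[1]=3)
best[3] = 9  (first piece 1, then best[2]=6)
best[4] = max(3+9, 23+0) = 23
best[5] = max(3+23, 23+3) = 26
best[6] = max(3+26, 23+6) = 29
best[7] = max(3+29, 23+9) = 32
best[8] = max(3+32, 23+23, 42+0) = 46
best[9] = max(3+46, 23+26, 42+3) = 49
best[10] = max(3+49, 23+29, 42+6) = 52
best[11] = max(3+52, 23+32, 42+9, 35+0) = 55
One optimal cutting: 4 + 4 + 1 + 1 + 1 → $55.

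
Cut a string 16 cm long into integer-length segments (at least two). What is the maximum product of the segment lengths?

Fill g[k] for k=2..16: at each k try every first piece i and multiply by the better of (k−i) uncut or g[k−i].
g[2] = 1*max(1,0) = 1*1 = 1
g[3] = 1*max(2,1) = 1*2 = 2
g[4] = 2*max(2,1) = 2*2 = 4
g[5] = 2*max(3,2) = 2*3 = 6
g[6] = 3*max(3,2) = 3*3 = 9
g[7] = 2*max(5,6) = 2*6 = 12
g[8] = 2*max(6,9) = 2*9 = 18
g[9] = 3*max(6,9) = 3*9 = 27
g[10] = 2*max(8,18) = 2*18 = 36
g[11] = 2*max(9,27) = 2*27 = 54
g[12] = 3*max(9,27) = 3*27 = 81
g[13] = 2*max(11,54) = 2*54 = 108
g[14] = 2*max(12,81) = 2*81 = 162
g[15] = 3*max(12,81) = 3*81 = 243
g[16] = 2*max(14,162) = 2*162 = 324
One optimal split: 3 + 3 + 3 + 3 + 2 + 2; product 3*3*3*3*2*2 = 324.

324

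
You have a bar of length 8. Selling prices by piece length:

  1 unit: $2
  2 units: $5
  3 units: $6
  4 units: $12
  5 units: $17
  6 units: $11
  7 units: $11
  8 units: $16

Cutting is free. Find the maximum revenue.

24

Build R[k] bottom-up: R[k] = max over allowed piece i of (p[i] + R[k−i]).
R[1] = 2
R[2] = max(2+2, 5+0) = 5
R[3] = max(2+5, 5+2, 6+0) = 7
R[4] = max(2+7, 5+5, 6+2, 12+0) = 12
R[5] = max(2+12, 5+7, 6+5, 12+2, 17+0) = 17
R[6] = max(2+17, 5+12, 6+7, 12+5, 17+2, 11+0) = 19
R[7] = max(2+19, 5+17, 6+12, …, 11+2, 11+0) = 22
R[8] = max(2+22, 5+19, 6+17, …, 11+2, 16+0) = 24
One optimal cutting: 5 + 2 + 1 → $17 + $5 + $2 = $24.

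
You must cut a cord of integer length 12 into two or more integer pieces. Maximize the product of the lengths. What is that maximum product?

Fill prod[k] for k=2..12: at each k try every first piece i and multiply by the better of (k−i) uncut or prod[k−i].
prod[2] = 1·max(1,0) = 1·1 = 1
prod[3] = max(1·2, 2·1) = 2
prod[4] = max(1·3, 2·2, 3·1) = 4
prod[5] = max(1·4, 2·3, 3·2, 4·1) = 6
prod[6] = max(1·6, 2·4, 3·3, 4·2, 5·1) = 9
prod[7] = max(1·9, 2·6, 3·4, 4·3, 5·2, 6·1) = 12
prod[8] = max(1·12, 2·9, 3·6, …, 6·2, 7·1) = 18
prod[9] = max(1·18, 2·12, 3·9, …, 7·2, 8·1) = 27
prod[10] = max(1·27, 2·18, 3·12, …, 8·2, 9·1) = 36
prod[11] = max(1·36, 2·27, 3·18, …, 9·2, 10·1) = 54
prod[12] = max(1·54, 2·36, 3·27, …, 10·2, 11·1) = 81
One optimal split: 3 + 3 + 3 + 3; product 3·3·3·3 = 81.

81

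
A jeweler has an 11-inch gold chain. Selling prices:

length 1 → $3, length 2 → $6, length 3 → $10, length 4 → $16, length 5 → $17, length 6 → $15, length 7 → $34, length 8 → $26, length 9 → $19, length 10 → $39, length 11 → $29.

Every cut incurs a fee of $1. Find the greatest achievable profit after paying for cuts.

Consider every possible first cut. v[k] is the best of p[i]+v[k−i] over all sellable i≤k, charging 1 whenever i<k.
v[1] = 3
v[2] = 6
v[3] = 10
v[4] = 16
v[5] = 18  (first piece 1, then v[4]=16)
v[6] = 21  (first piece 2, then v[4]=16)
v[7] = 34
v[8] = 36  (first piece 1, then v[7]=34)
v[9] = 39  (first piece 2, then v[7]=34)
v[10] = 43  (first piece 3, then v[7]=34)
v[11] = 49  (first piece 4, then v[7]=34)
One optimal plan: pieces 7 + 4 (1 cut) → $50 − $1 = $49.

49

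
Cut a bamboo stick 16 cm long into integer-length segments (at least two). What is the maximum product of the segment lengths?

Define f[k] = max over 1≤i<k of i · max(k−i, f[k−i]); the inner max lets the remainder stay uncut if that's better.
f[2] = 1×max(1,0) = 1×1 = 1
f[3] = 1×max(2,1) = 1×2 = 2
f[4] = 2×max(2,1) = 2×2 = 4
f[5] = 2×max(3,2) = 2×3 = 6
f[6] = 3×max(3,2) = 3×3 = 9
f[7] = 2×max(5,6) = 2×6 = 12
f[8] = 2×max(6,9) = 2×9 = 18
f[9] = 3×max(6,9) = 3×9 = 27
f[10] = 2×max(8,18) = 2×18 = 36
f[11] = 2×max(9,27) = 2×27 = 54
f[12] = 3×max(9,27) = 3×27 = 81
f[13] = 2×max(11,54) = 2×54 = 108
f[14] = 2×max(12,81) = 2×81 = 162
f[15] = 3×max(12,81) = 3×81 = 243
f[16] = 2×max(14,162) = 2×162 = 324
One optimal split: 3 + 3 + 3 + 3 + 2 + 2; product 3×3×3×3×2×2 = 324.

324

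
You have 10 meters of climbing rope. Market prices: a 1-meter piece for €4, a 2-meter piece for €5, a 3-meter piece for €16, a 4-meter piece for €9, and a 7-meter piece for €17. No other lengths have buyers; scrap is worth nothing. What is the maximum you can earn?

52

Build r[k] bottom-up: r[k] = max over allowed piece i of (p[i] + r[k−i]).
r[1] = 4
r[2] = max(4+4, 5+0) = 8
r[3] = max(4+8, 5+4, 16+0) = 16
r[4] = max(4+16, 5+8, 16+4, 9+0) = 20
r[5] = max(4+20, 5+16, 16+8, 9+4) = 24
r[6] = max(4+24, 5+20, 16+16, 9+8) = 32
r[7] = max(4+32, 5+24, 16+20, 9+16, 17+0) = 36
r[8] = max(4+36, 5+32, 16+24, 9+20, 17+4) = 40
r[9] = max(4+40, 5+36, 16+32, 9+24, 17+8) = 48
r[10] = max(4+48, 5+40, 16+36, 9+32, 17+16) = 52
One optimal cutting: 3 + 3 + 3 + 1 → €52.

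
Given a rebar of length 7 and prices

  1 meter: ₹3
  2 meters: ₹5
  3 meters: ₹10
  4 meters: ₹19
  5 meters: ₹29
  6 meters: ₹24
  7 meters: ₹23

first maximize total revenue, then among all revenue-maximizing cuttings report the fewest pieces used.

3

Let r[k] be the best obtainable value from length k. For each k, try every first piece i and keep the best of price[i] + r[k−i].
r[1] = 3
r[2] = max(3+3, 5+0) = 6
r[3] = max(3+6, 5+3, 10+0) = 10
r[4] = max(3+10, 5+6, 10+3, 19+0) = 19
r[5] = max(3+19, 5+10, 10+6, 19+3, 29+0) = 29
r[6] = max(3+29, 5+19, 10+10, 19+6, 29+3, 24+0) = 32
r[7] = max(3+32, 5+29, 10+19, …, 24+3, 23+0) = 35
Maximum revenue is ₹35.
Now minimize piece count subject to staying optimal: for each k, pieces[k] = 1 + min over i with p[i]+r[k−i]=r[k] of pieces[k−i].
pieces[4] = 1
pieces[5] = 1
pieces[6] = 2
pieces[7] = 3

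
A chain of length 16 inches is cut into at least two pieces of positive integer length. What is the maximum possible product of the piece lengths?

324

Let f[k] be the best product for length k (with at least one cut). For each first piece i, the rest contributes max(k−i, f[k−i]).
Small cases: f[2]=1, f[3]=2, f[4]=4, f[5]=6, f[6]=9, f[7]=12, f[8]=18, f[9]=27, f[10]=36.
f[11] = 2×max(9,27) = 2×27 = 54
f[12] = 3×max(9,27) = 3×27 = 81
f[13] = 2×max(11,54) = 2×54 = 108
f[14] = 2×max(12,81) = 2×81 = 162
f[15] = 3×max(12,81) = 3×81 = 243
f[16] = 2×max(14,162) = 2×162 = 324
One optimal split: 3 + 3 + 3 + 3 + 2 + 2; product 3×3×3×3×2×2 = 324.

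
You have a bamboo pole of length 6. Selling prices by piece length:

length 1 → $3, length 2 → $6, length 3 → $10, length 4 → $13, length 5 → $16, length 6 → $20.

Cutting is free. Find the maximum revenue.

20

Consider every possible first cut. v[k] is the best of p[i]+v[k−i] over all sellable i≤k.
v[1] = 3
v[2] = max(3+3, 6+0) = 6
v[3] = max(3+6, 6+3, 10+0) = 10
v[4] = max(3+10, 6+6, 10+3, 13+0) = 13
v[5] = max(3+13, 6+10, 10+6, 13+3, 16+0) = 16
v[6] = max(3+16, 6+13, 10+10, 13+6, 16+3, 20+0) = 20
One optimal cutting: 3 + 3 → $10 + $10 = $20.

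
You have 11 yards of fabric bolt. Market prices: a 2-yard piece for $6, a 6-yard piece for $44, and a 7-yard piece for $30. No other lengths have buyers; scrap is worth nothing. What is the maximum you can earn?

56

Let r[k] be the best obtainable value from length k. For each k, try every first piece i and keep the best of price[i] + r[k−i].
r[1] = 0
r[2] = 6
r[3] = 6
r[4] = 12  (first piece 2, then r[2]=6)
r[5] = 12
r[6] = 44
r[7] = 44
r[8] = 50  (first piece 2, then r[6]=44)
r[9] = 50
r[10] = 56  (first piece 2, then r[8]=50)
r[11] = 56
One optimal cutting: pieces 6 + 2 + 2 with 1 yard of scrap → $56.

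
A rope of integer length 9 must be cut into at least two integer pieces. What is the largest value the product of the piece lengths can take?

Define prod[k] = max over 1≤i<k of i · max(k−i, prod[k−i]); the inner max lets the remainder stay uncut if that's better.
prod[2] = 1×max(1,0) = 1×1 = 1
prod[3] = 1×max(2,1) = 1×2 = 2
prod[4] = 2×max(2,1) = 2×2 = 4
prod[5] = 2×max(3,2) = 2×3 = 6
prod[6] = 3×max(3,2) = 3×3 = 9
prod[7] = 2×max(5,6) = 2×6 = 12
prod[8] = 2×max(6,9) = 2×9 = 18
prod[9] = 3×max(6,9) = 3×9 = 27
One optimal split: 3 + 3 + 3; product 3×3×3 = 27.

27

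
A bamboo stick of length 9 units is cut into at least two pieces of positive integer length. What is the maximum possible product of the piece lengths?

27

Let P[k] be the best product for length k (with at least one cut). For each first piece i, the rest contributes max(k−i, P[k−i]).
Small cases: P[2]=1, P[3]=2, P[4]=4.
P[5] = 2·max(3,2) = 2·3 = 6
P[6] = 3·max(3,2) = 3·3 = 9
P[7] = 2·max(5,6) = 2·6 = 12
P[8] = 2·max(6,9) = 2·9 = 18
P[9] = 3·max(6,9) = 3·9 = 27
One optimal split: 3 + 3 + 3; product 3·3·3 = 27.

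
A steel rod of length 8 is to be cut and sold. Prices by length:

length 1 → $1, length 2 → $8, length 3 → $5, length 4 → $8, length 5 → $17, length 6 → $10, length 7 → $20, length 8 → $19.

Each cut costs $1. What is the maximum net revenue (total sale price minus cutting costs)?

29

Let r[k] be the best obtainable value from length k. For each k, try every first piece i and keep the best of price[i] + r[k−i] minus the 1 cut fee when i<k.
r[1] = 1
r[2] = 8
r[3] = 8  (first piece 1, then r[2]=8)
r[4] = 15  (first piece 2, then r[2]=8)
r[5] = 17
r[6] = 22  (first piece 2, then r[4]=15)
r[7] = 24  (first piece 2, then r[5]=17)
r[8] = 29  (first piece 2, then r[6]=22)
One optimal plan: pieces 2 + 2 + 2 + 2 (3 cuts) → $32 − $3 = $29.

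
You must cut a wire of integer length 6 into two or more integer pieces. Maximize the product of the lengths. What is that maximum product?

Fill g[k] for k=2..6: at each k try every first piece i and multiply by the better of (k−i) uncut or g[k−i].
g[2] = 1*max(1,0) = 1*1 = 1
g[3] = max(1*2, 2*1) = 2
g[4] = max(1*3, 2*2, 3*1) = 4
g[5] = max(1*4, 2*3, 3*2, 4*1) = 6
g[6] = max(1*6, 2*4, 3*3, 4*2, 5*1) = 9
One optimal split: 3 + 3; product 3*3 = 9.

9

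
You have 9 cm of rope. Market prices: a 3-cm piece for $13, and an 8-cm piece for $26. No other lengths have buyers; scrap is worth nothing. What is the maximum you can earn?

Consider every possible first cut. r[k] is the best of p[i]+r[k−i] over all sellable i≤k.
r[1] = 0
r[2] = 0
r[3] = 13
r[4] = 13
r[5] = 13
r[6] = 26  (first piece 3, then r[3]=13)
r[7] = 26
r[8] = 26
r[9] = 39  (first piece 3, then r[6]=26)
One optimal cutting: 3 + 3 + 3 → $39.

39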